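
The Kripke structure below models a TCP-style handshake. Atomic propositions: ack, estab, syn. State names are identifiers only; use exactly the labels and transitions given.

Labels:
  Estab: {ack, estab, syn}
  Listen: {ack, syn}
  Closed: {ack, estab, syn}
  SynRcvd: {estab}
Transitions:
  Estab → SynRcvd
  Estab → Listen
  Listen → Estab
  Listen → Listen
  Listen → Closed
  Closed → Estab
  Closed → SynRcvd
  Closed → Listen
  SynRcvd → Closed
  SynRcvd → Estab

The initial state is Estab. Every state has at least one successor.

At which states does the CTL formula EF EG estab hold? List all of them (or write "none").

{Estab, Listen, Closed, SynRcvd}

States satisfying EG estab: {Estab, Closed, SynRcvd}.
States satisfying EF EG estab: {Estab, Listen, Closed, SynRcvd}.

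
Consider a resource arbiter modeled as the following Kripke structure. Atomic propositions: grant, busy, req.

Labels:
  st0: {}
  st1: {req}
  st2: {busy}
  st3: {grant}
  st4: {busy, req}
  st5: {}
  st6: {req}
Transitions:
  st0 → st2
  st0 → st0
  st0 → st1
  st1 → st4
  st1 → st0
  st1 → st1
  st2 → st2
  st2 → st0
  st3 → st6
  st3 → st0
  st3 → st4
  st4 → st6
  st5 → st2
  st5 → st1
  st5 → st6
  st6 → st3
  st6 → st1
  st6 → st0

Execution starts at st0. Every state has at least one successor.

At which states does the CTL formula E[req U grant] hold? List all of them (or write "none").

States satisfying req: {st1, st4, st6}.
States satisfying grant: {st3}.
States satisfying E[req U grant]: {st1, st3, st4, st6}.

{st1, st3, st4, st6}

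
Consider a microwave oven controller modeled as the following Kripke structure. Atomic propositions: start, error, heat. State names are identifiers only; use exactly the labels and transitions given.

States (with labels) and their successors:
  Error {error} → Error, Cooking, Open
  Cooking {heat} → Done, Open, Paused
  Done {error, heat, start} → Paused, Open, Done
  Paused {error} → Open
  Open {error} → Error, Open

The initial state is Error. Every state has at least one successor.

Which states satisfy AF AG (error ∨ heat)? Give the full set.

States satisfying AG (error ∨ heat): {Error, Cooking, Done, Paused, Open}.
States satisfying AF AG (error ∨ heat): {Error, Cooking, Done, Paused, Open}.

{Error, Cooking, Done, Paused, Open}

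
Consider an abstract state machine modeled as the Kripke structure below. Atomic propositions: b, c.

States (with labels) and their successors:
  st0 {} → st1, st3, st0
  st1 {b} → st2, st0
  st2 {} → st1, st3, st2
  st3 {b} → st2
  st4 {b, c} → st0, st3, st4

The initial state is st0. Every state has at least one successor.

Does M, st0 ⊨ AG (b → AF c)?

Does not hold

States satisfying b → AF c: {st0, st2, st4}.
States satisfying AG (b → AF c): ∅.
st1 is reachable from st0 and violates b → AF c, so AG fails at st0.
st0 ∉ Sat(AG (b → AF c)).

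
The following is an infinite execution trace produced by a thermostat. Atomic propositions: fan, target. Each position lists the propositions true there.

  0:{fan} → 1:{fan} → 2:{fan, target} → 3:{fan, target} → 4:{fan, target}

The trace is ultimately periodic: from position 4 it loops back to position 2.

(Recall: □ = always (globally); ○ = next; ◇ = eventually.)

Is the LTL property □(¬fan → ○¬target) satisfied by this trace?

Yes

¬fan → ○¬target holds at every position 0..4, and those are all positions ever visited, so □(¬fan → ○¬target) holds.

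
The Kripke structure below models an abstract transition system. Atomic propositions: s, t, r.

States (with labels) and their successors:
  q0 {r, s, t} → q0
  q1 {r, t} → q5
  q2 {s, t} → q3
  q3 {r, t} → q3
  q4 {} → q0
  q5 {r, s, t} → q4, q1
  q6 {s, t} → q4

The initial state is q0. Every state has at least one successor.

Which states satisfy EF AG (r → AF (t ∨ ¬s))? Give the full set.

{q0, q1, q2, q3, q4, q5, q6}

States satisfying AG (r → AF (t ∨ ¬s)): {q0, q1, q2, q3, q4, q5, q6}.
States satisfying EF AG (r → AF (t ∨ ¬s)): {q0, q1, q2, q3, q4, q5, q6}.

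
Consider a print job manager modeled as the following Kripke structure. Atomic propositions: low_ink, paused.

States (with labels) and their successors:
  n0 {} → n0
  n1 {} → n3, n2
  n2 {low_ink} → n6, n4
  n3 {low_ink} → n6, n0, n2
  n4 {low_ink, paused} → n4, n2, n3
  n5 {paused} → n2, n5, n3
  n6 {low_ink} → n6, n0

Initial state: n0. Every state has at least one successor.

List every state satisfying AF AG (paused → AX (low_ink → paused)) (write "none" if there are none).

States satisfying AG (paused → AX (low_ink → paused)): {n0, n6}.
States satisfying AF AG (paused → AX (low_ink → paused)): {n0, n6}.

{n0, n6}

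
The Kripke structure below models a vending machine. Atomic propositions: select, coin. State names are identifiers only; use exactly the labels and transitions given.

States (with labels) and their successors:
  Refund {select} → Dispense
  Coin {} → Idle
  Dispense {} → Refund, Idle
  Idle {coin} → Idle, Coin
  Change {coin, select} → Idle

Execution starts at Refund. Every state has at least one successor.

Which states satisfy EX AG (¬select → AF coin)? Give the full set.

States satisfying AG (¬select → AF coin): {Coin, Idle, Change}.
States satisfying EX AG (¬select → AF coin): {Coin, Dispense, Idle, Change}.

{Coin, Dispense, Idle, Change}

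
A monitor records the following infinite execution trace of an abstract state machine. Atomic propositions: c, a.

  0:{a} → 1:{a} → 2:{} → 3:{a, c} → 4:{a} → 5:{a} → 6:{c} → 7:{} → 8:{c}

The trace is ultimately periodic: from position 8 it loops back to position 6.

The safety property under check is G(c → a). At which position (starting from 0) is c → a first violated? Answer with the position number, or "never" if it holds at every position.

Check c → a at each position in order: 0 ✓, 1 ✓, 2 ✓, 3 ✓, 4 ✓, 5 ✓.
At position 6 the labels are {c}, so c → a is false there. This is the first violation.

6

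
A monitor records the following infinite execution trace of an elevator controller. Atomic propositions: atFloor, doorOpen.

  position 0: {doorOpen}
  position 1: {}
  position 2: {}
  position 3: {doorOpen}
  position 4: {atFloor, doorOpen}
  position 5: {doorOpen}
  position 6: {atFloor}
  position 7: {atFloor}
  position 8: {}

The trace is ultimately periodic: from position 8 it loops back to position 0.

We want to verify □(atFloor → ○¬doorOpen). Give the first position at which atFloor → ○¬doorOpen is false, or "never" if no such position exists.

Check atFloor → ○¬doorOpen at each position in order: 0 ✓, 1 ✓, 2 ✓, 3 ✓.
At position 4 the labels are {atFloor, doorOpen} and the next position 5 has {doorOpen}, so atFloor → ○¬doorOpen is false there. This is the first violation.

4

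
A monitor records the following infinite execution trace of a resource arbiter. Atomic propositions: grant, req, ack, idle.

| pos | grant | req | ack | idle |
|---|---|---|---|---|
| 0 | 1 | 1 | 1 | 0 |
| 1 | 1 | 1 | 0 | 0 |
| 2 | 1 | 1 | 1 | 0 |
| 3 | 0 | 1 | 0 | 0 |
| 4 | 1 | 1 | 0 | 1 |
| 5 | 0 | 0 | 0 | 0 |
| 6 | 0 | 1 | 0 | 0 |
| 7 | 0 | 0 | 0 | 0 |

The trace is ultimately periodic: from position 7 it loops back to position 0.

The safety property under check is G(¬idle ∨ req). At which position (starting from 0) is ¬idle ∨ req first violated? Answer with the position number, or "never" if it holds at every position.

never

¬idle ∨ req holds at every position 0..7, and those are all the positions the trace ever visits, so the invariant G(¬idle ∨ req) is never violated.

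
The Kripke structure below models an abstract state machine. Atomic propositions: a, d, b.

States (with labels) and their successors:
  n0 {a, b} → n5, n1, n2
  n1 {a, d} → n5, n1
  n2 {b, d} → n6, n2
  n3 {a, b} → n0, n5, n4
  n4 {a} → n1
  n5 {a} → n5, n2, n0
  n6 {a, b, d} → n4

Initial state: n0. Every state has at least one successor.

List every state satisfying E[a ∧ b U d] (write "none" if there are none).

States satisfying a ∧ b: {n0, n3, n6}.
States satisfying d: {n1, n2, n6}.
States satisfying E[a ∧ b U d]: {n0, n1, n2, n3, n6}.

{n0, n1, n2, n3, n6}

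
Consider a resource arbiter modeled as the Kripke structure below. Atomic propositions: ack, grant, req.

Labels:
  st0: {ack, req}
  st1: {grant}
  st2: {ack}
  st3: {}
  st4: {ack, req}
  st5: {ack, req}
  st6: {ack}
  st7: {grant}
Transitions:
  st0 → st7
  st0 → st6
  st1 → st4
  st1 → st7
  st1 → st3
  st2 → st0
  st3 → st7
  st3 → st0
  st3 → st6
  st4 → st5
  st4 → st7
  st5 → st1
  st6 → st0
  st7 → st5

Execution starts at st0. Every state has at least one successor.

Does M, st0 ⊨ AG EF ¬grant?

States satisfying EF ¬grant: {st0, st1, st2, st3, st4, st5, st6, st7}.
States satisfying AG EF ¬grant: {st0, st1, st2, st3, st4, st5, st6, st7}.
Every state reachable from st0 satisfies EF ¬grant.
st0 ∈ Sat(AG EF ¬grant).

Yes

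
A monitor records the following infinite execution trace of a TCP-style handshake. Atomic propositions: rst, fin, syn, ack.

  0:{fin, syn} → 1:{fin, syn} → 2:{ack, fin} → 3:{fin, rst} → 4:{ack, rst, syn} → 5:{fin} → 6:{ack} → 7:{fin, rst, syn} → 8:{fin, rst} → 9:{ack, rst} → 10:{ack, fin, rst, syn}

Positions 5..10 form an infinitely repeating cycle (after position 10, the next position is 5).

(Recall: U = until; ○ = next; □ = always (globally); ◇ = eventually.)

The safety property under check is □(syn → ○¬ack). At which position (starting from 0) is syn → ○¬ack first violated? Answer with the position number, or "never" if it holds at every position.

Check syn → ○¬ack at each position in order: 0 ✓.
At position 1 the labels are {fin, syn} and the next position 2 has {ack, fin}, so syn → ○¬ack is false there. This is the first violation.

1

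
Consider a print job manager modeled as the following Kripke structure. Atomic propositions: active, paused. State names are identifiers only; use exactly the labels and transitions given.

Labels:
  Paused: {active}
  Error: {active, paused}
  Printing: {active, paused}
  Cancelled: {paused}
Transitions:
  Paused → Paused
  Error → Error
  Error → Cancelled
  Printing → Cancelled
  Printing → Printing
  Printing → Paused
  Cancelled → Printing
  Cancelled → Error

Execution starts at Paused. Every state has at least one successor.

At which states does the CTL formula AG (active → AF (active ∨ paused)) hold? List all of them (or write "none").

{Paused, Error, Printing, Cancelled}

States satisfying active → AF (active ∨ paused): {Paused, Error, Printing, Cancelled}.
States satisfying AG (active → AF (active ∨ paused)): {Paused, Error, Printing, Cancelled}.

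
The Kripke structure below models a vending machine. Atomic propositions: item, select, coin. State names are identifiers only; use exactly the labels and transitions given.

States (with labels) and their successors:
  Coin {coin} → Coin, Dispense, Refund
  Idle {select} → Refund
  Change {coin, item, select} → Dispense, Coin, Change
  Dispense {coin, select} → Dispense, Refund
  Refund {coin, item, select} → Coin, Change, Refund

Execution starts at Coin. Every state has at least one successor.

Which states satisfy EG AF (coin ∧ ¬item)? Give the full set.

States satisfying AF (coin ∧ ¬item): {Coin, Dispense}.
States satisfying EG AF (coin ∧ ¬item): {Coin, Dispense}.

{Coin, Dispense}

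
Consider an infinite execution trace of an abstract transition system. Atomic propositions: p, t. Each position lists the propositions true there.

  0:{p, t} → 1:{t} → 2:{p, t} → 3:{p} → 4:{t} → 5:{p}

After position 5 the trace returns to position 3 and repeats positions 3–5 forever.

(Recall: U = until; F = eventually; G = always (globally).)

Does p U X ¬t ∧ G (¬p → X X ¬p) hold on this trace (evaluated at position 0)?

Does not hold

Walking from position 0: at position 1, X ¬t has not yet held and p fails, so p U X ¬t is false.
¬p → X X ¬p must hold at every position from 0 onward. It fails at position 1, so G (¬p → X X ¬p) is false.
Positions where ¬p holds: 1, 4.
Check X X ¬p at each: 1→fails, 4→fails.
At position 0: p U X ¬t is false; G (¬p → X X ¬p) is false; so p U X ¬t ∧ G (¬p → X X ¬p) is false.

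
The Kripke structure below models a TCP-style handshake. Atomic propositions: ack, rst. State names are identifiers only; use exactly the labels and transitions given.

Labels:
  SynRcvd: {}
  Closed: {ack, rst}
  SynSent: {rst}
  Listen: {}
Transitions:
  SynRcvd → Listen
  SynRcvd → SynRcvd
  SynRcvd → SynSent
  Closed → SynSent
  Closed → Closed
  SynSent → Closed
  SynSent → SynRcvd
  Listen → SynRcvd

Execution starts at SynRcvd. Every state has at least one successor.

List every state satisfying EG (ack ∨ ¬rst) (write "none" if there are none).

States satisfying ack ∨ ¬rst: {SynRcvd, Closed, Listen}.
States satisfying EG (ack ∨ ¬rst): {SynRcvd, Closed, Listen}.

{SynRcvd, Closed, Listen}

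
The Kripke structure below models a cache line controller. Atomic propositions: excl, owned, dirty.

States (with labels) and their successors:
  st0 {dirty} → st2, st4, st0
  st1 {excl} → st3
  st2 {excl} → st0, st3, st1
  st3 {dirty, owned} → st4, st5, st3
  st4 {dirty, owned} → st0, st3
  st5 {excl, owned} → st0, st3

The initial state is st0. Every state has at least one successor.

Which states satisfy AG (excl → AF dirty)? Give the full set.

States satisfying excl → AF dirty: {st0, st1, st2, st3, st4, st5}.
States satisfying AG (excl → AF dirty): {st0, st1, st2, st3, st4, st5}.

{st0, st1, st2, st3, st4, st5}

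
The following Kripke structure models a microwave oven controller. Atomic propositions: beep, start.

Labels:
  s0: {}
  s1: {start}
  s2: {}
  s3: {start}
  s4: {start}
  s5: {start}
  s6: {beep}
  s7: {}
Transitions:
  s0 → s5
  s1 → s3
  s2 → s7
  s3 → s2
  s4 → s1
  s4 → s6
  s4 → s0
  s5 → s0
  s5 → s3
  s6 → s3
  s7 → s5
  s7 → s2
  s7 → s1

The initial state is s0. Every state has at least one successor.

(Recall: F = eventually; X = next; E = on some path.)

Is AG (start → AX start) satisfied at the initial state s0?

States satisfying start → AX start: {s0, s1, s2, s6, s7}.
States satisfying AG (start → AX start): ∅.
s3 is reachable from s0 and violates start → AX start, so AG fails at s0.
s0 ∉ Sat(AG (start → AX start)).

Does not hold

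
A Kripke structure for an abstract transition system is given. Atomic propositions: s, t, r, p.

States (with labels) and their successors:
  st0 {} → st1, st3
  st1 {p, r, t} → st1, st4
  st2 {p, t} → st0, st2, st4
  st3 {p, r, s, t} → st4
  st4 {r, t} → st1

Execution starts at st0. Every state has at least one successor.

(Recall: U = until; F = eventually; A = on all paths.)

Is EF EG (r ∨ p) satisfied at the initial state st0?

States satisfying EG (r ∨ p): {st1, st2, st3, st4}.
States satisfying EF EG (r ∨ p): {st0, st1, st2, st3, st4}.
Some path from st0 reaches a state where EG (r ∨ p) holds.
st0 ∈ Sat(EF EG (r ∨ p)).

Yes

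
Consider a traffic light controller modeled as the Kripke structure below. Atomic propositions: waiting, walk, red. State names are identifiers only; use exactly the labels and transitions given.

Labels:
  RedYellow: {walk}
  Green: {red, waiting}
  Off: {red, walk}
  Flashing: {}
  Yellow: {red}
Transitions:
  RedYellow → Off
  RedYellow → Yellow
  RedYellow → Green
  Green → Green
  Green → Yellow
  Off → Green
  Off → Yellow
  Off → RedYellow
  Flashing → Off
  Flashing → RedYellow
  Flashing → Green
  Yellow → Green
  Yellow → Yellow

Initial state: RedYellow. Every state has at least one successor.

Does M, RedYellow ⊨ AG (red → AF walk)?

States satisfying red → AF walk: {RedYellow, Off, Flashing}.
States satisfying AG (red → AF walk): ∅.
Green is reachable from RedYellow and violates red → AF walk, so AG fails at RedYellow.
RedYellow ∉ Sat(AG (red → AF walk)).

No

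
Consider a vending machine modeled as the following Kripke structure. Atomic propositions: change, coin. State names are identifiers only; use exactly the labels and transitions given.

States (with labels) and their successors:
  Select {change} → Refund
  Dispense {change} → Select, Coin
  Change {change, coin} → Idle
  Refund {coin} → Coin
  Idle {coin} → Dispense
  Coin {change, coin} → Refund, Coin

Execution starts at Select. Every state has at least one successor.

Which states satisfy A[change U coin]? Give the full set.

{Select, Dispense, Change, Refund, Idle, Coin}

States satisfying change: {Select, Dispense, Change, Coin}.
States satisfying coin: {Change, Refund, Idle, Coin}.
States satisfying A[change U coin]: {Select, Dispense, Change, Refund, Idle, Coin}.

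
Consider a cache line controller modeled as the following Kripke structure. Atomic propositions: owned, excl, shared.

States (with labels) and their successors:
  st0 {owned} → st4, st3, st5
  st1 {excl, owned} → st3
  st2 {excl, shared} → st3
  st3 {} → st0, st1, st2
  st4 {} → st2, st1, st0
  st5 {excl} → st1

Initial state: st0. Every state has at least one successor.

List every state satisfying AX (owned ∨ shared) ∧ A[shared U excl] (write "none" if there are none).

States satisfying owned ∨ shared: {st0, st1, st2}.
States satisfying AX (owned ∨ shared): {st3, st4, st5}.
States satisfying shared: {st2}.
States satisfying excl: {st1, st2, st5}.
States satisfying A[shared U excl]: {st1, st2, st5}.
States satisfying AX (owned ∨ shared) ∧ A[shared U excl]: {st5}.

{st5}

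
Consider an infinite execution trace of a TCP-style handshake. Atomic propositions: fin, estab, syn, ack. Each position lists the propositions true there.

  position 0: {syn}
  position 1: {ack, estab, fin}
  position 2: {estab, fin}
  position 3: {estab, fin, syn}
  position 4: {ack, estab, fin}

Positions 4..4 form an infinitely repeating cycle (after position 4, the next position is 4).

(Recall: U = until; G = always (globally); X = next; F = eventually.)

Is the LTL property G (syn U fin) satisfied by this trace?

syn U fin holds at every position 0..4, and those are all positions ever visited, so G (syn U fin) holds.

Holds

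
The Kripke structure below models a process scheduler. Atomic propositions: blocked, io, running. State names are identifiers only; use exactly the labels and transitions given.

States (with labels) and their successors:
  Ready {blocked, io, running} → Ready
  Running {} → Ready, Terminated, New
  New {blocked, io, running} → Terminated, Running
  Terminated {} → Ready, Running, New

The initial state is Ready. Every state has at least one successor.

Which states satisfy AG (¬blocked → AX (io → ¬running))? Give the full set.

{Ready}

States satisfying ¬blocked → AX (io → ¬running): {Ready, New}.
States satisfying AG (¬blocked → AX (io → ¬running)): {Ready}.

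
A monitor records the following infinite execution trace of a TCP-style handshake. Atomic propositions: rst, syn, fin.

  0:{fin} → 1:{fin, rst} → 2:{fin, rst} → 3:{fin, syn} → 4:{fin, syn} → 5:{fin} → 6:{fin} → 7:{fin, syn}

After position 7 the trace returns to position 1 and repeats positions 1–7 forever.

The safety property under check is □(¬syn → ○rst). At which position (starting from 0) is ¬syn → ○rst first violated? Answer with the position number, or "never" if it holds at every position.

2

Check ¬syn → ○rst at each position in order: 0 ✓, 1 ✓.
At position 2 the labels are {fin, rst} and the next position 3 has {fin, syn}, so ¬syn → ○rst is false there. This is the first violation.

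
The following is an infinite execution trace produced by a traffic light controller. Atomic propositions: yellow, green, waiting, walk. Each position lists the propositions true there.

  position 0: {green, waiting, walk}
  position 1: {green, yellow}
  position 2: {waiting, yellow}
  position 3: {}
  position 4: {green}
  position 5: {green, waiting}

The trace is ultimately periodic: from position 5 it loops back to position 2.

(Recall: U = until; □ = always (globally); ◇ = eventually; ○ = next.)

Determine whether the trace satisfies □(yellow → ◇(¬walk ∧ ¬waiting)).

Holds

yellow → ◇(¬walk ∧ ¬waiting) holds at every position 0..5, and those are all positions ever visited, so □(yellow → ◇(¬walk ∧ ¬waiting)) holds.
Positions where yellow holds: 1, 2.
Check ◇(¬walk ∧ ¬waiting) at each: 1→ok, 2→ok.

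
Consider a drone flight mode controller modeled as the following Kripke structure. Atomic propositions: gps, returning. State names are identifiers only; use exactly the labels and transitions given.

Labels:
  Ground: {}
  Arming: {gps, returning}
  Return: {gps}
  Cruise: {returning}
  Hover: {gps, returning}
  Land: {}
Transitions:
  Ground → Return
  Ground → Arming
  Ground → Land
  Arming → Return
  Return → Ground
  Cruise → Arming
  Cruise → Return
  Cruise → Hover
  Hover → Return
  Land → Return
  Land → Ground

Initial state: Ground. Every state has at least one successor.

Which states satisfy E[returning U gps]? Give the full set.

States satisfying returning: {Arming, Cruise, Hover}.
States satisfying gps: {Arming, Return, Hover}.
States satisfying E[returning U gps]: {Arming, Return, Cruise, Hover}.

{Arming, Return, Cruise, Hover}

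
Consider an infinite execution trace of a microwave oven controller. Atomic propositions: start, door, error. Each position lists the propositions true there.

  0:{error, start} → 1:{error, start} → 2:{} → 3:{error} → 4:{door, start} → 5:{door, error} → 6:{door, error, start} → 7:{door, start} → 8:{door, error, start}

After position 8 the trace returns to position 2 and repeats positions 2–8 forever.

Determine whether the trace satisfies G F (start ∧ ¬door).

Violated

F (start ∧ ¬door) must hold at every position from 0 onward. It fails at position 2, so G F (start ∧ ¬door) is false.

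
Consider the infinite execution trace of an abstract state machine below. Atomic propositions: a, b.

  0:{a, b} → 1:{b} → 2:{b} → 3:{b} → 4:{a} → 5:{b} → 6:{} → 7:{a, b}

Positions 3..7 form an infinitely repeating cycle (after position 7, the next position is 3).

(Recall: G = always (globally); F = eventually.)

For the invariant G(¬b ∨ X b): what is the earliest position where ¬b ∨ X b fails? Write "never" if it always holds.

Check ¬b ∨ X b at each position in order: 0 ✓, 1 ✓, 2 ✓.
At position 3 the labels are {b} and the next position 4 has {a}, so ¬b ∨ X b is false there. This is the first violation.

3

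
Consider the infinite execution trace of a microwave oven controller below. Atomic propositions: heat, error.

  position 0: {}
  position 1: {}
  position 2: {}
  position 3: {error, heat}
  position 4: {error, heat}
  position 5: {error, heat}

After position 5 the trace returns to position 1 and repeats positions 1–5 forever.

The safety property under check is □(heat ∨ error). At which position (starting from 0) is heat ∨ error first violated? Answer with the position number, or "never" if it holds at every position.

0

At position 0 the labels are {}, so heat ∨ error is false there. This is the first violation.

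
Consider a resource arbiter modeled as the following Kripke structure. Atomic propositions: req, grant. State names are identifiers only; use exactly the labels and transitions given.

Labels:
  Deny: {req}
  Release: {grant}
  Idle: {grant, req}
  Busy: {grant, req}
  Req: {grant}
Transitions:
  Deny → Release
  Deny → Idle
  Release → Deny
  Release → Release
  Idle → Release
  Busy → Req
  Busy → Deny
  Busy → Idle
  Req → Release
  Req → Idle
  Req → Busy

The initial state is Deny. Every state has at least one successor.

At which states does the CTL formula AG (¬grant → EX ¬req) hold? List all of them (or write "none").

States satisfying ¬grant → EX ¬req: {Deny, Release, Idle, Busy, Req}.
States satisfying AG (¬grant → EX ¬req): {Deny, Release, Idle, Busy, Req}.

{Deny, Release, Idle, Busy, Req}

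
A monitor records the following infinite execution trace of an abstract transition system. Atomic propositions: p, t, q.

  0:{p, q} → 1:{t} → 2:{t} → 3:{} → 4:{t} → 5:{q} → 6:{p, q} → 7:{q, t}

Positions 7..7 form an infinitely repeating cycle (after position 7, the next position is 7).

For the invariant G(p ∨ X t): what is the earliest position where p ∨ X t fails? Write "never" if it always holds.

2

Check p ∨ X t at each position in order: 0 ✓, 1 ✓.
At position 2 the labels are {t} and the next position 3 has {}, so p ∨ X t is false there. This is the first violation.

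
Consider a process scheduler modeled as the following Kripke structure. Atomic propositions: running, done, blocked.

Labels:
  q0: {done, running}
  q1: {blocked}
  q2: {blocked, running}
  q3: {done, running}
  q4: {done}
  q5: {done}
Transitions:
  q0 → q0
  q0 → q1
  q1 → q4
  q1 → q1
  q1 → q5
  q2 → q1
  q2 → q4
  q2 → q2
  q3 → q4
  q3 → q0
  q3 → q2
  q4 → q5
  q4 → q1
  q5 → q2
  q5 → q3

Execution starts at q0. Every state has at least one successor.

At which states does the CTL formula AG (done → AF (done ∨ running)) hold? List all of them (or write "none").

States satisfying done → AF (done ∨ running): {q0, q1, q2, q3, q4, q5}.
States satisfying AG (done → AF (done ∨ running)): {q0, q1, q2, q3, q4, q5}.

{q0, q1, q2, q3, q4, q5}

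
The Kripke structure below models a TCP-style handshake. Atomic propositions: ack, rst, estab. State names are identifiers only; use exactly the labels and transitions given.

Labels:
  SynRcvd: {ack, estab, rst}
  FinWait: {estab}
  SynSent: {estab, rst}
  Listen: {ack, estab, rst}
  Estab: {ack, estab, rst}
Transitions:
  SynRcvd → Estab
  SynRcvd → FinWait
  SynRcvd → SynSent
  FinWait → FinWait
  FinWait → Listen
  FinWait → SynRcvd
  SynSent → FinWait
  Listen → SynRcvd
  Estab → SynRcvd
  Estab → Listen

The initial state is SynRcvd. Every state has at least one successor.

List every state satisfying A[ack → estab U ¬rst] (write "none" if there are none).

{FinWait, SynSent}

States satisfying ack → estab: {SynRcvd, FinWait, SynSent, Listen, Estab}.
States satisfying ¬rst: {FinWait}.
States satisfying A[ack → estab U ¬rst]: {FinWait, SynSent}.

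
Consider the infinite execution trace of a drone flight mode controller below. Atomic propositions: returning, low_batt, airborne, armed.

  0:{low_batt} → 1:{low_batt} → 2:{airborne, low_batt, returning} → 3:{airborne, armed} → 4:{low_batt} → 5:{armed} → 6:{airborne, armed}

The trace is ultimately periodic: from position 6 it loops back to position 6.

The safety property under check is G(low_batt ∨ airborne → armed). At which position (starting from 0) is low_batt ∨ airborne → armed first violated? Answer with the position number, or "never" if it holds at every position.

At position 0 the labels are {low_batt}, so low_batt ∨ airborne → armed is false there. This is the first violation.

0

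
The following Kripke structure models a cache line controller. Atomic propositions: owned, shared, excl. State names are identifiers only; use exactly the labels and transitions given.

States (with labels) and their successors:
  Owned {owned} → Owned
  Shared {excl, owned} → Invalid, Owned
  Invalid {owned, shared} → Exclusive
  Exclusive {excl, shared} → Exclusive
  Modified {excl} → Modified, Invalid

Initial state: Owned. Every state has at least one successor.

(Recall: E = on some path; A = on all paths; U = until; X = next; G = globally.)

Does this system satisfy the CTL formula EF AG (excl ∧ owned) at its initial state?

States satisfying AG (excl ∧ owned): ∅.
States satisfying EF AG (excl ∧ owned): ∅.
No suitable path/successor from Owned witnesses the formula.
Owned ∉ Sat(EF AG (excl ∧ owned)).

Violated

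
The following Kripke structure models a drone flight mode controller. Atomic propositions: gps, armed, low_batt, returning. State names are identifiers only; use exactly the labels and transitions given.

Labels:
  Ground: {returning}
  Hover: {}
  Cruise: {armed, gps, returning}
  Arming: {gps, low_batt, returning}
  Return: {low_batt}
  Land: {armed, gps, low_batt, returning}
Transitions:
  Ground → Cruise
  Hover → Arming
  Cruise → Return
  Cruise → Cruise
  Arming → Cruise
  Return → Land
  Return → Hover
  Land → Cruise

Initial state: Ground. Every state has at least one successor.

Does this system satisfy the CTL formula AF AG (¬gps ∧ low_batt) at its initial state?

No

States satisfying AG (¬gps ∧ low_batt): ∅.
States satisfying AF AG (¬gps ∧ low_batt): ∅.
There is a path from Ground along which AG (¬gps ∧ low_batt) never holds.
Ground ∉ Sat(AF AG (¬gps ∧ low_batt)).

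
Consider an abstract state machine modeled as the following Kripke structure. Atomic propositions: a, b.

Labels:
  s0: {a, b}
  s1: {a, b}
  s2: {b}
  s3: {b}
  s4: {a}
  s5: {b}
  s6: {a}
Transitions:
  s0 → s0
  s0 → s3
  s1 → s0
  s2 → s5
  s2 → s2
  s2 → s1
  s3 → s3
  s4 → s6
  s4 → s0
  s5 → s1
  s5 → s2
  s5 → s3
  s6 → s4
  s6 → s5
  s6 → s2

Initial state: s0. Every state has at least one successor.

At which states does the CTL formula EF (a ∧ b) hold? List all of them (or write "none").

{s0, s1, s2, s4, s5, s6}

States satisfying a ∧ b: {s0, s1}.
States satisfying EF (a ∧ b): {s0, s1, s2, s4, s5, s6}.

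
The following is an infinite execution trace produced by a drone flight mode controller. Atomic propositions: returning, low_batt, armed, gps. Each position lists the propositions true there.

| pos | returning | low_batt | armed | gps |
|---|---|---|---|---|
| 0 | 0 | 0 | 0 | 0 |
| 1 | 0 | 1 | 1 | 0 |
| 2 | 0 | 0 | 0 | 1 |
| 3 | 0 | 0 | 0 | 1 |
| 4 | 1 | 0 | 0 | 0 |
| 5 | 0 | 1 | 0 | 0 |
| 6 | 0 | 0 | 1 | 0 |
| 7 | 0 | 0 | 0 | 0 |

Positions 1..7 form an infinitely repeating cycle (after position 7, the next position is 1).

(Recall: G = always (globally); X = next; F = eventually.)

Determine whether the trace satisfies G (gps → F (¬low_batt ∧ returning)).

Satisfied

gps → F (¬low_batt ∧ returning) holds at every position 0..7, and those are all positions ever visited, so G (gps → F (¬low_batt ∧ returning)) holds.
Positions where gps holds: 2, 3.
Check F (¬low_batt ∧ returning) at each: 2→ok, 3→ok.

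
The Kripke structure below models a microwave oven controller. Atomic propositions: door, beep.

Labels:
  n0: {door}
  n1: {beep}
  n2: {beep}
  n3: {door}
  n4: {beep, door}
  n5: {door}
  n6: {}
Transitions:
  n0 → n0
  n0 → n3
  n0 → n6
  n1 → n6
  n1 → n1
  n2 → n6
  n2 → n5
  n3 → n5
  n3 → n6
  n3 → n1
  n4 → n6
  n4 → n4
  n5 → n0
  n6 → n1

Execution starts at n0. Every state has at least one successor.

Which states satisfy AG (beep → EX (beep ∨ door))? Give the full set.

States satisfying beep → EX (beep ∨ door): {n0, n1, n2, n3, n4, n5, n6}.
States satisfying AG (beep → EX (beep ∨ door)): {n0, n1, n2, n3, n4, n5, n6}.

{n0, n1, n2, n3, n4, n5, n6}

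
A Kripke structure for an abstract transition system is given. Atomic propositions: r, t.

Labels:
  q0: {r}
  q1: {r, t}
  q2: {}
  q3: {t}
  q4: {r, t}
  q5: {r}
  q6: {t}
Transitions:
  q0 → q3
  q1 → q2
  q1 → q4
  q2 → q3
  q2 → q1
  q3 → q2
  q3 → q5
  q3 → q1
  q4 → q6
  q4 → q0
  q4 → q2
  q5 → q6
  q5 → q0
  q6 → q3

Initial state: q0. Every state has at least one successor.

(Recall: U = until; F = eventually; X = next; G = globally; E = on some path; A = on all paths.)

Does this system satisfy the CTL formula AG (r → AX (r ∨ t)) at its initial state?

States satisfying r → AX (r ∨ t): {q0, q2, q3, q5, q6}.
States satisfying AG (r → AX (r ∨ t)): ∅.
q1 is reachable from q0 and violates r → AX (r ∨ t), so AG fails at q0.
q0 ∉ Sat(AG (r → AX (r ∨ t))).

Violated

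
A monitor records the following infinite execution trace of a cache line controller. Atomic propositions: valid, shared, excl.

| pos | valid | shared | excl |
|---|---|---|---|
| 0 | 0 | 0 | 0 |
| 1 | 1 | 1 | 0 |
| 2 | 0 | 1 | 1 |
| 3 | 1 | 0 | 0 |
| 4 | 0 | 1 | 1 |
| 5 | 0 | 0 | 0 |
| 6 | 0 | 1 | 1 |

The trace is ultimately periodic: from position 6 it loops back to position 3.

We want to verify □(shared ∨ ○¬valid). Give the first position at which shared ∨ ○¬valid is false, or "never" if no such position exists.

At position 0 the labels are {} and the next position 1 has {shared, valid}, so shared ∨ ○¬valid is false there. This is the first violation.

0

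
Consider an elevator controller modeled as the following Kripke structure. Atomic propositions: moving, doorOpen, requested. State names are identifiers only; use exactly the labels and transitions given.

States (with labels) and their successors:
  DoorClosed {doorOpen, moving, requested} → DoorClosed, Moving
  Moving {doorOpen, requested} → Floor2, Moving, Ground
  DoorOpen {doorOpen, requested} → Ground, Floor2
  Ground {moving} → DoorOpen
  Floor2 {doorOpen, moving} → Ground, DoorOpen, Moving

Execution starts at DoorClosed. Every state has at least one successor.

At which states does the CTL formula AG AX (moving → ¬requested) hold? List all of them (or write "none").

States satisfying AX (moving → ¬requested): {Moving, DoorOpen, Ground, Floor2}.
States satisfying AG AX (moving → ¬requested): {Moving, DoorOpen, Ground, Floor2}.

{Moving, DoorOpen, Ground, Floor2}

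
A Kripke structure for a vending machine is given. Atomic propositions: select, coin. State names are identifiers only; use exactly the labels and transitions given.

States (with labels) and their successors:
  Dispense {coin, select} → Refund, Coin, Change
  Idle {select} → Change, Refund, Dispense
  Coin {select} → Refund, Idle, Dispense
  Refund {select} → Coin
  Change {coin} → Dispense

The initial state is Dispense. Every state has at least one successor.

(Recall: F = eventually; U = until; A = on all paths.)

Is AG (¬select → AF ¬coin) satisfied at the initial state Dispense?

Does not hold

States satisfying ¬select → AF ¬coin: {Dispense, Idle, Coin, Refund}.
States satisfying AG (¬select → AF ¬coin): ∅.
Change is reachable from Dispense and violates ¬select → AF ¬coin, so AG fails at Dispense.
Dispense ∉ Sat(AG (¬select → AF ¬coin)).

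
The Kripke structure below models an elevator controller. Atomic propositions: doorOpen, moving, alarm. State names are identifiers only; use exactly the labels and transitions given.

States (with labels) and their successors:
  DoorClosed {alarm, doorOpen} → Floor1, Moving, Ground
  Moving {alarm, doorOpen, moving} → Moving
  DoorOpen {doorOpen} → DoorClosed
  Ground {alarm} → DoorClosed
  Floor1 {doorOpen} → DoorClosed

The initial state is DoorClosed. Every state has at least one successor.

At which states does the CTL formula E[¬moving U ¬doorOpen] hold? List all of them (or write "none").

States satisfying ¬moving: {DoorClosed, DoorOpen, Ground, Floor1}.
States satisfying ¬doorOpen: {Ground}.
States satisfying E[¬moving U ¬doorOpen]: {DoorClosed, DoorOpen, Ground, Floor1}.

{DoorClosed, DoorOpen, Ground, Floor1}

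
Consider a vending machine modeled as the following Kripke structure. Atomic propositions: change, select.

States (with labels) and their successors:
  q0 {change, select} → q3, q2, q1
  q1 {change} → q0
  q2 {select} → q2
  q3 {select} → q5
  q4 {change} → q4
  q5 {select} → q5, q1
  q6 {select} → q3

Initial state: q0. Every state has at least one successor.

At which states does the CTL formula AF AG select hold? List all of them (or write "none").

States satisfying AG select: {q2}.
States satisfying AF AG select: {q2}.

{q2}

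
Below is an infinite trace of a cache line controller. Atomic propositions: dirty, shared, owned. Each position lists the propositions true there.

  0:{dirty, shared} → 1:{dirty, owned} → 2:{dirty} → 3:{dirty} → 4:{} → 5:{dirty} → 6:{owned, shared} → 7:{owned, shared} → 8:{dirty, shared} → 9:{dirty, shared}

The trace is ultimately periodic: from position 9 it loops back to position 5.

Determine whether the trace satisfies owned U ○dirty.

Yes

Walking from position 0: ○dirty first holds at position 0, and owned holds at every earlier position along the way, so owned U ○dirty holds.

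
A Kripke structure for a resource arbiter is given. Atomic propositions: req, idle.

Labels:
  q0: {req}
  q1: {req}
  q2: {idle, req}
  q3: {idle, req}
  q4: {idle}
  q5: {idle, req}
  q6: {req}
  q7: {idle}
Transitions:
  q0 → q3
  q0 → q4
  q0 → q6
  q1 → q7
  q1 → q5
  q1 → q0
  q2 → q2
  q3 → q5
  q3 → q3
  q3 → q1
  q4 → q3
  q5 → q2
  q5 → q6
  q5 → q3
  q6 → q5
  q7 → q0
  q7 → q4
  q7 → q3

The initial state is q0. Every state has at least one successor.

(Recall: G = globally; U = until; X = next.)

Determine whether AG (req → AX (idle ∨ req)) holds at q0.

States satisfying req → AX (idle ∨ req): {q0, q1, q2, q3, q4, q5, q6, q7}.
States satisfying AG (req → AX (idle ∨ req)): {q0, q1, q2, q3, q4, q5, q6, q7}.
Every state reachable from q0 satisfies req → AX (idle ∨ req).
q0 ∈ Sat(AG (req → AX (idle ∨ req))).

Yes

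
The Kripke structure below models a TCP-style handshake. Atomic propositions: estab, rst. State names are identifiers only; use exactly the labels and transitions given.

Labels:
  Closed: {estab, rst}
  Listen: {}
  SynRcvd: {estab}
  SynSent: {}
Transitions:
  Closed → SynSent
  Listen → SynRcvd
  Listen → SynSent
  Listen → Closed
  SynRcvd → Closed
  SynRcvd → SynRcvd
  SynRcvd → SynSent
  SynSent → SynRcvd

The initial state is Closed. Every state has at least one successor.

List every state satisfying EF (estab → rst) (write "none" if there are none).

States satisfying estab → rst: {Closed, Listen, SynSent}.
States satisfying EF (estab → rst): {Closed, Listen, SynRcvd, SynSent}.

{Closed, Listen, SynRcvd, SynSent}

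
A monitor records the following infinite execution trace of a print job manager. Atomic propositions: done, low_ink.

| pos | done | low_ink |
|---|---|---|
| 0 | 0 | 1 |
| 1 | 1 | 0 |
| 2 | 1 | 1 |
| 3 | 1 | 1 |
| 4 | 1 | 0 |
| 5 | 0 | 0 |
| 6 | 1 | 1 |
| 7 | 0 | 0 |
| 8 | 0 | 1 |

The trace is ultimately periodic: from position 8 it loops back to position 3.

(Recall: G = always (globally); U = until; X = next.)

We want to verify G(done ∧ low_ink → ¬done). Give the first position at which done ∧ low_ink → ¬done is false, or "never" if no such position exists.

Check done ∧ low_ink → ¬done at each position in order: 0 ✓, 1 ✓.
At position 2 the labels are {done, low_ink}, so done ∧ low_ink → ¬done is false there. This is the first violation.

2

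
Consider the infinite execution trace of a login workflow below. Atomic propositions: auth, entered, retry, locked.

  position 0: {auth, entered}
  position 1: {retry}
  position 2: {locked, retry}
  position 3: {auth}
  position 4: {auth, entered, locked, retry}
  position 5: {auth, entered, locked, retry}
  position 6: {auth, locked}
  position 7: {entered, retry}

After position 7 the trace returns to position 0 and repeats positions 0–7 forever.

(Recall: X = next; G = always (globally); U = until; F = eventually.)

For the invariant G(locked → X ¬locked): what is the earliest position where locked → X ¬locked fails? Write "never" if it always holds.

Check locked → X ¬locked at each position in order: 0 ✓, 1 ✓, 2 ✓, 3 ✓.
At position 4 the labels are {auth, entered, locked, retry} and the next position 5 has {auth, entered, locked, retry}, so locked → X ¬locked is false there. This is the first violation.

4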